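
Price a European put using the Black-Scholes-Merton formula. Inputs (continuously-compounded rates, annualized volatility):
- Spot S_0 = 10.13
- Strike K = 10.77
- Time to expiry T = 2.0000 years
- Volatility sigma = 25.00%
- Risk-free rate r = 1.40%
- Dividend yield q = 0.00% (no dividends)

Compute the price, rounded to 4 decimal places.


Answer: Price = 1.6231

Derivation:
d1 = (ln(S/K) + (r - q + 0.5*sigma^2) * T) / (sigma * sqrt(T)) = 0.08269423
d2 = d1 - sigma * sqrt(T) = -0.27085916
exp(-rT) = 0.97238837; exp(-qT) = 1.00000000
P = K * exp(-rT) * N(-d2) - S_0 * exp(-qT) * N(-d1)
N(-d1) = 0.46704733; N(-d2) = 0.60675032
P = 10.7700 * 0.97238837 * 0.60675032 - 10.1300 * 1.00000000 * 0.46704733 = 1.6231


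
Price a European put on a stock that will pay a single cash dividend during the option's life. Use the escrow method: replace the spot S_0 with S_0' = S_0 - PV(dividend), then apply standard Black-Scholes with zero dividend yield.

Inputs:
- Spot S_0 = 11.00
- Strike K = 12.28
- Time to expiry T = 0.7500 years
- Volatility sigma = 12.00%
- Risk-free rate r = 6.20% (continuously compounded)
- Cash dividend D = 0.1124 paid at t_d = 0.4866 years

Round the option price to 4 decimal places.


Answer: Price = 0.9966

Derivation:
PV(D) = D * exp(-r * t_d) = 0.1124 * 0.97028135 = 0.10905962
S_0' = S_0 - PV(D) = 11.0000 - 0.10905962 = 10.89094038
d1 = (ln(S_0'/K) + (r + sigma^2/2)*T) / (sigma*sqrt(T)) = -0.65568359
d2 = d1 - sigma*sqrt(T) = -0.75960664
exp(-rT) = 0.95456456
N(-d1) = 0.74398613; N(-d2) = 0.77625512
P = K * exp(-rT) * N(-d2) - S_0' * N(-d1) = 12.2800 * 0.95456456 * 0.77625512 - 10.89094038 * 0.74398613 = 0.9966


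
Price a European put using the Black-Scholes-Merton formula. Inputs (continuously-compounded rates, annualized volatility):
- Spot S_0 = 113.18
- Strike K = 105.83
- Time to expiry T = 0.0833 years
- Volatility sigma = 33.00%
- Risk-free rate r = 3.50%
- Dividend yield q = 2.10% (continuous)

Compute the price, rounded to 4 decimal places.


Answer: Price = 1.4421

Derivation:
d1 = (ln(S/K) + (r - q + 0.5*sigma^2) * T) / (sigma * sqrt(T)) = 0.76485157
d2 = d1 - sigma * sqrt(T) = 0.66960783
exp(-rT) = 0.99708875; exp(-qT) = 0.99825223
P = K * exp(-rT) * N(-d2) - S_0 * exp(-qT) * N(-d1)
N(-d1) = 0.22217997; N(-d2) = 0.25155391
P = 105.8300 * 0.99708875 * 0.25155391 - 113.1800 * 0.99825223 * 0.22217997 = 1.4421


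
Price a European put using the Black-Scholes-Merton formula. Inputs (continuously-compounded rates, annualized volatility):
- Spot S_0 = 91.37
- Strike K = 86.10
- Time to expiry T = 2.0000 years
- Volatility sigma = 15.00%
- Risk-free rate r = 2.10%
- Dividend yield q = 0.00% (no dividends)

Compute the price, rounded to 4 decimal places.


d1 = (ln(S/K) + (r - q + 0.5*sigma^2) * T) / (sigma * sqrt(T)) = 0.58410690
d2 = d1 - sigma * sqrt(T) = 0.37197487
exp(-rT) = 0.95886978; exp(-qT) = 1.00000000
P = K * exp(-rT) * N(-d2) - S_0 * exp(-qT) * N(-d1)
N(-d1) = 0.27957420; N(-d2) = 0.35495578
P = 86.1000 * 0.95886978 * 0.35495578 - 91.3700 * 1.00000000 * 0.27957420 = 3.7600

Answer: Price = 3.7600


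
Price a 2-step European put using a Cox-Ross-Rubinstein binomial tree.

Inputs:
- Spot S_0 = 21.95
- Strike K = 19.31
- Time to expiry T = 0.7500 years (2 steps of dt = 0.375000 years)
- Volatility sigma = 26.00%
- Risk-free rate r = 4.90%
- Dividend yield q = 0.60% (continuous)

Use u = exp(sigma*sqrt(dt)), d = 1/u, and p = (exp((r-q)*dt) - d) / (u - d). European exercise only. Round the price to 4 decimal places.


dt = T/N = 0.375000
u = exp(sigma*sqrt(dt)) = 1.172592; d = 1/u = 0.852811
p = (exp((r-q)*dt) - d) / (u - d) = 0.511114
Discount per step: exp(-r*dt) = 0.981793
Stock lattice S(k, i) with i counting down-moves:
  k=0: S(0,0) = 21.9500
  k=1: S(1,0) = 25.7384; S(1,1) = 18.7192
  k=2: S(2,0) = 30.1806; S(2,1) = 21.9500; S(2,2) = 15.9640
Terminal payoffs V(N, i) = max(K - S_T, 0):
  V(2,0) = 0.000000; V(2,1) = 0.000000; V(2,2) = 3.346043
Backward induction: V(k, i) = exp(-r*dt) * [p * V(k+1, i) + (1-p) * V(k+1, i+1)].
  V(1,0) = exp(-r*dt) * [p*0.000000 + (1-p)*0.000000] = 0.000000
  V(1,1) = exp(-r*dt) * [p*0.000000 + (1-p)*3.346043] = 1.606051
  V(0,0) = exp(-r*dt) * [p*0.000000 + (1-p)*1.606051] = 0.770881

Answer: Price = V(0,0) = 0.7709


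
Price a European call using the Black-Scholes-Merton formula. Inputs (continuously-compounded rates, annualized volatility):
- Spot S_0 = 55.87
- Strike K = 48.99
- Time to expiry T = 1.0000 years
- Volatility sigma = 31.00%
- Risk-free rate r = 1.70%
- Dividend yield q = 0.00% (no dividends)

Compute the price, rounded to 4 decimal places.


Answer: Price = 10.9735

Derivation:
d1 = (ln(S/K) + (r - q + 0.5*sigma^2) * T) / (sigma * sqrt(T)) = 0.63374635
d2 = d1 - sigma * sqrt(T) = 0.32374635
exp(-rT) = 0.98314368; exp(-qT) = 1.00000000
C = S_0 * exp(-qT) * N(d1) - K * exp(-rT) * N(d2)
N(d1) = 0.73687681; N(d2) = 0.62693496
C = 55.8700 * 1.00000000 * 0.73687681 - 48.9900 * 0.98314368 * 0.62693496 = 10.9735


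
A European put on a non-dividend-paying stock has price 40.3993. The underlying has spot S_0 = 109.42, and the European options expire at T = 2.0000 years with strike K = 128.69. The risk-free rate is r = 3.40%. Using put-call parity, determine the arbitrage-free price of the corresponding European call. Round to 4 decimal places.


Answer: Call price = 29.5893

Derivation:
Put-call parity: C - P = S_0 * exp(-qT) - K * exp(-rT).
S_0 * exp(-qT) = 109.4200 * 1.00000000 = 109.42000000
K * exp(-rT) = 128.6900 * 0.93426047 = 120.22998034
C = P + S*exp(-qT) - K*exp(-rT)
C = 40.3993 + 109.42000000 - 120.22998034 = 29.5893


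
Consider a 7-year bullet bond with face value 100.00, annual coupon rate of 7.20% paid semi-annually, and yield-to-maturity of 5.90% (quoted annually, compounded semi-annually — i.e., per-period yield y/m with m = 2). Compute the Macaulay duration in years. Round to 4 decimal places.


Answer: Macaulay duration = 5.6753 years

Derivation:
Coupon per period c = face * coupon_rate / m = 3.600000
Periods per year m = 2; per-period yield y/m = 0.029500
Number of cashflows N = 14
Cashflows (t years, CF_t, discount factor 1/(1+y/m)^(m*t), PV):
  t = 0.5000: CF_t = 3.600000, DF = 0.971345, PV = 3.496843
  t = 1.0000: CF_t = 3.600000, DF = 0.943512, PV = 3.396642
  t = 1.5000: CF_t = 3.600000, DF = 0.916476, PV = 3.299312
  t = 2.0000: CF_t = 3.600000, DF = 0.890214, PV = 3.204772
  t = 2.5000: CF_t = 3.600000, DF = 0.864706, PV = 3.112940
  t = 3.0000: CF_t = 3.600000, DF = 0.839928, PV = 3.023740
  t = 3.5000: CF_t = 3.600000, DF = 0.815860, PV = 2.937095
  t = 4.0000: CF_t = 3.600000, DF = 0.792482, PV = 2.852934
  t = 4.5000: CF_t = 3.600000, DF = 0.769773, PV = 2.771184
  t = 5.0000: CF_t = 3.600000, DF = 0.747716, PV = 2.691776
  t = 5.5000: CF_t = 3.600000, DF = 0.726290, PV = 2.614644
  t = 6.0000: CF_t = 3.600000, DF = 0.705479, PV = 2.539723
  t = 6.5000: CF_t = 3.600000, DF = 0.685263, PV = 2.466948
  t = 7.0000: CF_t = 103.600000, DF = 0.665627, PV = 68.958982
Price P = sum_t PV_t = 107.367535
Macaulay numerator sum_t t * PV_t:
  t * PV_t at t = 0.5000: 1.748422
  t * PV_t at t = 1.0000: 3.396642
  t * PV_t at t = 1.5000: 4.948969
  t * PV_t at t = 2.0000: 6.409543
  t * PV_t at t = 2.5000: 7.782350
  t * PV_t at t = 3.0000: 9.071219
  t * PV_t at t = 3.5000: 10.279834
  t * PV_t at t = 4.0000: 11.411735
  t * PV_t at t = 4.5000: 12.470327
  t * PV_t at t = 5.0000: 13.458882
  t * PV_t at t = 5.5000: 14.380544
  t * PV_t at t = 6.0000: 15.238336
  t * PV_t at t = 6.5000: 16.035160
  t * PV_t at t = 7.0000: 482.712874
Macaulay duration D = (sum_t t * PV_t) / P = 609.344838 / 107.367535 = 5.675317


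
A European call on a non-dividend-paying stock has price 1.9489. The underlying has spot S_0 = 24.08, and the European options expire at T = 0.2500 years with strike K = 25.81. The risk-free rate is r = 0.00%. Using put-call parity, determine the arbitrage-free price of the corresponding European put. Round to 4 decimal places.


Answer: Put price = 3.6789

Derivation:
Put-call parity: C - P = S_0 * exp(-qT) - K * exp(-rT).
S_0 * exp(-qT) = 24.0800 * 1.00000000 = 24.08000000
K * exp(-rT) = 25.8100 * 1.00000000 = 25.81000000
P = C - S*exp(-qT) + K*exp(-rT)
P = 1.9489 - 24.08000000 + 25.81000000 = 3.6789


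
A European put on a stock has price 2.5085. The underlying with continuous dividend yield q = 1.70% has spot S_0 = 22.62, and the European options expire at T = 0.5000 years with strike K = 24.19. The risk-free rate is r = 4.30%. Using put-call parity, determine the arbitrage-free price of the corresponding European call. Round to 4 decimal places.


Answer: Call price = 1.2616

Derivation:
Put-call parity: C - P = S_0 * exp(-qT) - K * exp(-rT).
S_0 * exp(-qT) = 22.6200 * 0.99153602 = 22.42854484
K * exp(-rT) = 24.1900 * 0.97872948 = 23.67546606
C = P + S*exp(-qT) - K*exp(-rT)
C = 2.5085 + 22.42854484 - 23.67546606 = 1.2616


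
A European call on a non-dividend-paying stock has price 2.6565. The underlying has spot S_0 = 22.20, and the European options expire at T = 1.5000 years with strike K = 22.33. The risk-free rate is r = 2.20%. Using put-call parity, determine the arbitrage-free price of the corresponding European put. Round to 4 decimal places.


Answer: Put price = 2.0616

Derivation:
Put-call parity: C - P = S_0 * exp(-qT) - K * exp(-rT).
S_0 * exp(-qT) = 22.2000 * 1.00000000 = 22.20000000
K * exp(-rT) = 22.3300 * 0.96753856 = 21.60513604
P = C - S*exp(-qT) + K*exp(-rT)
P = 2.6565 - 22.20000000 + 21.60513604 = 2.0616


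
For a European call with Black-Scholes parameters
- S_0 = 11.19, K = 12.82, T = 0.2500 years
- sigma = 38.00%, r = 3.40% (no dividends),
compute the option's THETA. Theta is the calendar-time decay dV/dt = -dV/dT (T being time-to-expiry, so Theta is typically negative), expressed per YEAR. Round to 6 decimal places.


Answer: Theta = -1.532972

Derivation:
d1 = -0.5759785746; d2 = -0.7659785746
phi(d1) = 0.3379645765; exp(-qT) = 1.0000000000; exp(-rT) = 0.9915360229
Theta = -S*exp(-qT)*phi(d1)*sigma/(2*sqrt(T)) - r*K*exp(-rT)*N(d2) + q*S*exp(-qT)*N(d1)
N(d1) = 0.2823148318; N(d2) = 0.2218445254; sqrt(T) = 0.5000000000
Term 1 = -11.1900 * 1.0000000000 * 0.3379645765 * 0.3800 / (2 * 0.5000000000) = -1.4370929722
Term 2 = -0.0340 * 12.8200 * 0.9915360229 * 0.2218445254 = -0.0958791455
Term 3 = 0 (no dividend yield, q = 0)
Theta = -1.4370929722 + (-0.0958791455) + (0.0000000000) = -1.532972


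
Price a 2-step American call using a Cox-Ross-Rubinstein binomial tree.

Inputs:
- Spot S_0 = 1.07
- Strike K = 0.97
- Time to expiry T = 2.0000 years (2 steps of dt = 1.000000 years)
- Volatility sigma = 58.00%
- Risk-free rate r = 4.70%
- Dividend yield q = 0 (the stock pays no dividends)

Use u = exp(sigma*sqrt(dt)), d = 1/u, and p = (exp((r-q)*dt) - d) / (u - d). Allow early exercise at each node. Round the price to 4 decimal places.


Answer: Price = V(0,0) = 0.3962

Derivation:
dt = T/N = 1.000000
u = exp(sigma*sqrt(dt)) = 1.786038; d = 1/u = 0.559898
p = (exp((r-q)*dt) - d) / (u - d) = 0.398179
Discount per step: exp(-r*dt) = 0.954087
Stock lattice S(k, i) with i counting down-moves:
  k=0: S(0,0) = 1.0700
  k=1: S(1,0) = 1.9111; S(1,1) = 0.5991
  k=2: S(2,0) = 3.4132; S(2,1) = 1.0700; S(2,2) = 0.3354
Terminal payoffs V(N, i) = max(S_T - K, 0):
  V(2,0) = 2.443229; V(2,1) = 0.100000; V(2,2) = 0.000000
Backward induction: V(k, i) = exp(-r*dt) * [p * V(k+1, i) + (1-p) * V(k+1, i+1)]; then take max(V_cont, immediate exercise) for American.
  V(1,0) = exp(-r*dt) * [p*2.443229 + (1-p)*0.100000] = 0.985596; exercise = 0.941061; V(1,0) = max -> 0.985596
  V(1,1) = exp(-r*dt) * [p*0.100000 + (1-p)*0.000000] = 0.037990; exercise = 0.000000; V(1,1) = max -> 0.037990
  V(0,0) = exp(-r*dt) * [p*0.985596 + (1-p)*0.037990] = 0.396239; exercise = 0.100000; V(0,0) = max -> 0.396239


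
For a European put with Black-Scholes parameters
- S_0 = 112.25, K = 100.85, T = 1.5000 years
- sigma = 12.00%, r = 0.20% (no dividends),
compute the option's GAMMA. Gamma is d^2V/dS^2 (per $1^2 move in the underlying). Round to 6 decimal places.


d1 = 0.8225812647; d2 = 0.6756118801
phi(d1) = 0.2844327305; exp(-qT) = 1.0000000000; exp(-rT) = 0.9970044955
Gamma = exp(-qT) * phi(d1) / (S * sigma * sqrt(T)) = 1.0000000000 * 0.2844327305 / (112.2500 * 0.1200 * 1.2247448714) = 0.017241

Answer: Gamma = 0.017241


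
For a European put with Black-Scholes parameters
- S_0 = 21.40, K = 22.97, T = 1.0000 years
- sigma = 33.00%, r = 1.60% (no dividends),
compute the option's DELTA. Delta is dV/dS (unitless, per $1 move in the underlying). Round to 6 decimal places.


d1 = -0.0010548323; d2 = -0.3310548323
phi(d1) = 0.3989420585; exp(-qT) = 1.0000000000; exp(-rT) = 0.9841273201
N(-d1) = 0.5004208171
Delta = -exp(-qT) * N(-d1) = -1.0000000000 * 0.5004208171 = -0.500421

Answer: Delta = -0.500421


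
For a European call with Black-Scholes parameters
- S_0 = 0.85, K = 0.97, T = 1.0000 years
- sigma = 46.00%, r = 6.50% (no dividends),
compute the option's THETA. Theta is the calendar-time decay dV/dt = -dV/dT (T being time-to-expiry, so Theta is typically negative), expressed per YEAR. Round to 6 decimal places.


d1 = 0.0842179956; d2 = -0.3757820044
phi(d1) = 0.3975300030; exp(-qT) = 1.0000000000; exp(-rT) = 0.9370674634
Theta = -S*exp(-qT)*phi(d1)*sigma/(2*sqrt(T)) - r*K*exp(-rT)*N(d2) + q*S*exp(-qT)*N(d1)
N(d1) = 0.5335584447; N(d2) = 0.3535394837; sqrt(T) = 1.0000000000
Term 1 = -0.8500 * 1.0000000000 * 0.3975300030 * 0.4600 / (2 * 1.0000000000) = -0.0777171156
Term 2 = -0.0650 * 0.9700 * 0.9370674634 * 0.3535394837 = -0.0208878564
Term 3 = 0 (no dividend yield, q = 0)
Theta = -0.0777171156 + (-0.0208878564) + (0.0000000000) = -0.098605

Answer: Theta = -0.098605


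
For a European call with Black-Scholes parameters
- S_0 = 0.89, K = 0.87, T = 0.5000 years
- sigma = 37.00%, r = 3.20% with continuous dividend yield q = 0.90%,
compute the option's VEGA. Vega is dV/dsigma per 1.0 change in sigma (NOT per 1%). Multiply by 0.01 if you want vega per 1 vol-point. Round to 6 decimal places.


Answer: Vega = 0.241527

Derivation:
d1 = 0.2616419353; d2 = 0.0000124263
phi(d1) = 0.3855182352; exp(-qT) = 0.9955101098; exp(-rT) = 0.9841273201
Vega = S * exp(-qT) * phi(d1) * sqrt(T) = 0.8900 * 0.9955101098 * 0.3855182352 * 0.7071067812 = 0.241527


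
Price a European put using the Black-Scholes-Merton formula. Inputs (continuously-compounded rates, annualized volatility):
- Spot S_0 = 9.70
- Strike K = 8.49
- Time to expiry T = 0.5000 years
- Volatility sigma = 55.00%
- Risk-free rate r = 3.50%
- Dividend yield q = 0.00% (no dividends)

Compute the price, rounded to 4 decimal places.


Answer: Price = 0.8139

Derivation:
d1 = (ln(S/K) + (r - q + 0.5*sigma^2) * T) / (sigma * sqrt(T)) = 0.58204372
d2 = d1 - sigma * sqrt(T) = 0.19313499
exp(-rT) = 0.98265224; exp(-qT) = 1.00000000
P = K * exp(-rT) * N(-d2) - S_0 * exp(-qT) * N(-d1)
N(-d1) = 0.28026861; N(-d2) = 0.42342662
P = 8.4900 * 0.98265224 * 0.42342662 - 9.7000 * 1.00000000 * 0.28026861 = 0.8139


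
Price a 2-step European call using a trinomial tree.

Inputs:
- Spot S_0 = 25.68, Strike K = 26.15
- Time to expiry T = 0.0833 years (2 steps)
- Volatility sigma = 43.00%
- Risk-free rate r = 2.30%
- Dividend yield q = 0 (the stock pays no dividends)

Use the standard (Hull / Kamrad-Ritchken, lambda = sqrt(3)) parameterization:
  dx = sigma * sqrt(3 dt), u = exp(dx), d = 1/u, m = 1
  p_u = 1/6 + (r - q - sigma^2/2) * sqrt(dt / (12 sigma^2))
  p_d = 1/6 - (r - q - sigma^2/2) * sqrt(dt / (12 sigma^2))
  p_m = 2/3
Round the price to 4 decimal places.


dt = T/N = 0.041650; dx = sigma*sqrt(3*dt) = 0.151998
u = exp(dx) = 1.164157; d = 1/u = 0.858990
p_u = 0.157151, p_m = 0.666667, p_d = 0.176182
Discount per step: exp(-r*dt) = 0.999043
Stock lattice S(k, j) with j the centered position index:
  k=0: S(0,+0) = 25.6800
  k=1: S(1,-1) = 22.0589; S(1,+0) = 25.6800; S(1,+1) = 29.8956
  k=2: S(2,-2) = 18.9484; S(2,-1) = 22.0589; S(2,+0) = 25.6800; S(2,+1) = 29.8956; S(2,+2) = 34.8031
Terminal payoffs V(N, j) = max(S_T - K, 0):
  V(2,-2) = 0.000000; V(2,-1) = 0.000000; V(2,+0) = 0.000000; V(2,+1) = 3.745562; V(2,+2) = 8.653139
Backward induction: V(k, j) = exp(-r*dt) * [p_u * V(k+1, j+1) + p_m * V(k+1, j) + p_d * V(k+1, j-1)]
  V(1,-1) = exp(-r*dt) * [p_u*0.000000 + p_m*0.000000 + p_d*0.000000] = 0.000000
  V(1,+0) = exp(-r*dt) * [p_u*3.745562 + p_m*0.000000 + p_d*0.000000] = 0.588057
  V(1,+1) = exp(-r*dt) * [p_u*8.653139 + p_m*3.745562 + p_d*0.000000] = 3.853201
  V(0,+0) = exp(-r*dt) * [p_u*3.853201 + p_m*0.588057 + p_d*0.000000] = 0.996619

Answer: Price = V(0,0) = 0.9966


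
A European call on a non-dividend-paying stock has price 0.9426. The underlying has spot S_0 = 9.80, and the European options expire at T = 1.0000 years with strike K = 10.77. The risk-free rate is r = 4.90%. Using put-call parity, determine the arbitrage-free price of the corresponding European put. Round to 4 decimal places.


Answer: Put price = 1.3976

Derivation:
Put-call parity: C - P = S_0 * exp(-qT) - K * exp(-rT).
S_0 * exp(-qT) = 9.8000 * 1.00000000 = 9.80000000
K * exp(-rT) = 10.7700 * 0.95218113 = 10.25499077
P = C - S*exp(-qT) + K*exp(-rT)
P = 0.9426 - 9.80000000 + 10.25499077 = 1.3976


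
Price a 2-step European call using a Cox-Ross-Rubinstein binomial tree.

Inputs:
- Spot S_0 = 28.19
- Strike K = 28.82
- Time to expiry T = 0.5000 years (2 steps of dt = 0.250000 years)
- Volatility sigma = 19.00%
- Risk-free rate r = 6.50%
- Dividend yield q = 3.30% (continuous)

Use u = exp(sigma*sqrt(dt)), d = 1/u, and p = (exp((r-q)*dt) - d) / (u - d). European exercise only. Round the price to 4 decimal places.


dt = T/N = 0.250000
u = exp(sigma*sqrt(dt)) = 1.099659; d = 1/u = 0.909373
p = (exp((r-q)*dt) - d) / (u - d) = 0.518478
Discount per step: exp(-r*dt) = 0.983881
Stock lattice S(k, i) with i counting down-moves:
  k=0: S(0,0) = 28.1900
  k=1: S(1,0) = 30.9994; S(1,1) = 25.6352
  k=2: S(2,0) = 34.0887; S(2,1) = 28.1900; S(2,2) = 23.3120
Terminal payoffs V(N, i) = max(S_T - K, 0):
  V(2,0) = 5.268746; V(2,1) = 0.000000; V(2,2) = 0.000000
Backward induction: V(k, i) = exp(-r*dt) * [p * V(k+1, i) + (1-p) * V(k+1, i+1)].
  V(1,0) = exp(-r*dt) * [p*5.268746 + (1-p)*0.000000] = 2.687699
  V(1,1) = exp(-r*dt) * [p*0.000000 + (1-p)*0.000000] = 0.000000
  V(0,0) = exp(-r*dt) * [p*2.687699 + (1-p)*0.000000] = 1.371053

Answer: Price = V(0,0) = 1.3711


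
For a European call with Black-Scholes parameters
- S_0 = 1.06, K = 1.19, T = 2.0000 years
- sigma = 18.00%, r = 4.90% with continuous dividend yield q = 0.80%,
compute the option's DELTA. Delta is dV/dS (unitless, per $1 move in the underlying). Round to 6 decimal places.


Answer: Delta = 0.490083

Derivation:
d1 = -0.0050455958; d2 = -0.2596040370
phi(d1) = 0.3989372023; exp(-qT) = 0.9841273201; exp(-rT) = 0.9066489038
N(d1) = 0.4979871071
Delta = exp(-qT) * N(d1) = 0.9841273201 * 0.4979871071 = 0.490083


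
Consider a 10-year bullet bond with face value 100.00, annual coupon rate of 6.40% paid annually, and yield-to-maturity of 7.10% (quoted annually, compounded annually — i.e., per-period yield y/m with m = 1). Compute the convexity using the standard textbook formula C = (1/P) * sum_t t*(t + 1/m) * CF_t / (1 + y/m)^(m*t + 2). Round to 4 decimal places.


Answer: Convexity = 66.1158

Derivation:
Coupon per period c = face * coupon_rate / m = 6.400000
Periods per year m = 1; per-period yield y/m = 0.071000
Number of cashflows N = 10
Cashflows (t years, CF_t, discount factor 1/(1+y/m)^(m*t), PV):
  t = 1.0000: CF_t = 6.400000, DF = 0.933707, PV = 5.975724
  t = 2.0000: CF_t = 6.400000, DF = 0.871808, PV = 5.579574
  t = 3.0000: CF_t = 6.400000, DF = 0.814013, PV = 5.209686
  t = 4.0000: CF_t = 6.400000, DF = 0.760050, PV = 4.864319
  t = 5.0000: CF_t = 6.400000, DF = 0.709664, PV = 4.541848
  t = 6.0000: CF_t = 6.400000, DF = 0.662618, PV = 4.240755
  t = 7.0000: CF_t = 6.400000, DF = 0.618691, PV = 3.959622
  t = 8.0000: CF_t = 6.400000, DF = 0.577676, PV = 3.697126
  t = 9.0000: CF_t = 6.400000, DF = 0.539380, PV = 3.452031
  t = 10.0000: CF_t = 106.400000, DF = 0.503623, PV = 53.585455
Price P = sum_t PV_t = 95.106139
Convexity numerator sum_t t*(t + 1/m) * CF_t / (1+y/m)^(m*t + 2):
  t = 1.0000: term = 10.419372
  t = 2.0000: term = 29.185917
  t = 3.0000: term = 54.502179
  t = 4.0000: term = 84.815093
  t = 5.0000: term = 118.788646
  t = 6.0000: term = 155.279276
  t = 7.0000: term = 193.313758
  t = 8.0000: term = 232.069337
  t = 9.0000: term = 270.855903
  t = 10.0000: term = 5138.787548
Convexity = (1/P) * sum = 6288.017030 / 95.106139 = 66.115785


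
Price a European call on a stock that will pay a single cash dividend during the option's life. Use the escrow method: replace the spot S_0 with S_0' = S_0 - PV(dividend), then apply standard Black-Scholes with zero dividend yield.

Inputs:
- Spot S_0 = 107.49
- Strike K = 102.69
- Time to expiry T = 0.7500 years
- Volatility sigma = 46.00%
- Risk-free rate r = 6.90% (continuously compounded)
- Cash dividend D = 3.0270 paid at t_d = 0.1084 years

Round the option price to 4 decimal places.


PV(D) = D * exp(-r * t_d) = 3.0270 * 0.99254830 = 3.00444371
S_0' = S_0 - PV(D) = 107.4900 - 3.00444371 = 104.48555629
d1 = (ln(S_0'/K) + (r + sigma^2/2)*T) / (sigma*sqrt(T)) = 0.37260204
d2 = d1 - sigma*sqrt(T) = -0.02576964
exp(-rT) = 0.94956623
N(d1) = 0.64527767; N(d2) = 0.48972054
C = S_0' * N(d1) - K * exp(-rT) * N(d2) = 104.48555629 * 0.64527767 - 102.6900 * 0.94956623 * 0.48972054 = 19.6691

Answer: Price = 19.6691


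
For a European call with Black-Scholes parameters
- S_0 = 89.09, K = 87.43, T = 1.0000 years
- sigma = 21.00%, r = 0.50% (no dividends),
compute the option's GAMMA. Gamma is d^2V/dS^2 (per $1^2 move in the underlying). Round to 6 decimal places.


Answer: Gamma = 0.020821

Derivation:
d1 = 0.2183743883; d2 = 0.0083743883
phi(d1) = 0.3895425333; exp(-qT) = 1.0000000000; exp(-rT) = 0.9950124792
Gamma = exp(-qT) * phi(d1) / (S * sigma * sqrt(T)) = 1.0000000000 * 0.3895425333 / (89.0900 * 0.2100 * 1.0000000000) = 0.020821


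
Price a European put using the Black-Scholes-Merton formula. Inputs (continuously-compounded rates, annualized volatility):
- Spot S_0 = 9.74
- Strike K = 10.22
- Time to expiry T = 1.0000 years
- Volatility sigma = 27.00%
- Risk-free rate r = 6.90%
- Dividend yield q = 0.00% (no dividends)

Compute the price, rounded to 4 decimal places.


d1 = (ln(S/K) + (r - q + 0.5*sigma^2) * T) / (sigma * sqrt(T)) = 0.21238716
d2 = d1 - sigma * sqrt(T) = -0.05761284
exp(-rT) = 0.93332668; exp(-qT) = 1.00000000
P = K * exp(-rT) * N(-d2) - S_0 * exp(-qT) * N(-d1)
N(-d1) = 0.41590250; N(-d2) = 0.52297149
P = 10.2200 * 0.93332668 * 0.52297149 - 9.7400 * 1.00000000 * 0.41590250 = 0.9375

Answer: Price = 0.9375


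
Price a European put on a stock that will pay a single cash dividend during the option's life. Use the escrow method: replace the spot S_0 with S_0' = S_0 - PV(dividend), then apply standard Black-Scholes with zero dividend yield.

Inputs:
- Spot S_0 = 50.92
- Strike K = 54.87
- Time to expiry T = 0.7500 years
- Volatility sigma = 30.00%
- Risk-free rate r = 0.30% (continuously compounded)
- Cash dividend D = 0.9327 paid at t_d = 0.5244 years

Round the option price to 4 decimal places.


Answer: Price = 8.1175

Derivation:
PV(D) = D * exp(-r * t_d) = 0.9327 * 0.99842804 = 0.93123383
S_0' = S_0 - PV(D) = 50.9200 - 0.93123383 = 49.98876617
d1 = (ln(S_0'/K) + (r + sigma^2/2)*T) / (sigma*sqrt(T)) = -0.22004146
d2 = d1 - sigma*sqrt(T) = -0.47984908
exp(-rT) = 0.99775253
N(-d1) = 0.58708057; N(-d2) = 0.68433264
P = K * exp(-rT) * N(-d2) - S_0' * N(-d1) = 54.8700 * 0.99775253 * 0.68433264 - 49.98876617 * 0.58708057 = 8.1175


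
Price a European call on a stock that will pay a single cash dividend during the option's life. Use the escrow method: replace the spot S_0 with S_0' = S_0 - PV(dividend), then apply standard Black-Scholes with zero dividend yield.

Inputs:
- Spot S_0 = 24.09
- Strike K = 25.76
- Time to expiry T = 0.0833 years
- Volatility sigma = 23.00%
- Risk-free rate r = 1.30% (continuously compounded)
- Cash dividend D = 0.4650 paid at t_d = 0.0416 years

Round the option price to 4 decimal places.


Answer: Price = 0.0766

Derivation:
PV(D) = D * exp(-r * t_d) = 0.4650 * 0.99945935 = 0.46474860
S_0' = S_0 - PV(D) = 24.0900 - 0.46474860 = 23.62525140
d1 = (ln(S_0'/K) + (r + sigma^2/2)*T) / (sigma*sqrt(T)) = -1.25366215
d2 = d1 - sigma*sqrt(T) = -1.32004415
exp(-rT) = 0.99891769
N(d1) = 0.10498242; N(d2) = 0.09341014
C = S_0' * N(d1) - K * exp(-rT) * N(d2) = 23.62525140 * 0.10498242 - 25.7600 * 0.99891769 * 0.09341014 = 0.0766


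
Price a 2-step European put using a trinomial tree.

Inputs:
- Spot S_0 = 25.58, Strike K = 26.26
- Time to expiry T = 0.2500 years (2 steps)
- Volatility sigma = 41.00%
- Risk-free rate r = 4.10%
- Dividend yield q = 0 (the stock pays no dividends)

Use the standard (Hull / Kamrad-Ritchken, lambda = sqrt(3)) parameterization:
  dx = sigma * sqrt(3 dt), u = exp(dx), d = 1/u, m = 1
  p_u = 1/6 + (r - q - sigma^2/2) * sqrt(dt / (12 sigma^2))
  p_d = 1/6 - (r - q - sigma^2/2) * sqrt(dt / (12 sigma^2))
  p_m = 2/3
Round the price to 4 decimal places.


Answer: Price = V(0,0) = 2.1608

Derivation:
dt = T/N = 0.125000; dx = sigma*sqrt(3*dt) = 0.251073
u = exp(dx) = 1.285404; d = 1/u = 0.777966
p_u = 0.155950, p_m = 0.666667, p_d = 0.177383
Discount per step: exp(-r*dt) = 0.994888
Stock lattice S(k, j) with j the centered position index:
  k=0: S(0,+0) = 25.5800
  k=1: S(1,-1) = 19.9004; S(1,+0) = 25.5800; S(1,+1) = 32.8806
  k=2: S(2,-2) = 15.4818; S(2,-1) = 19.9004; S(2,+0) = 25.5800; S(2,+1) = 32.8806; S(2,+2) = 42.2649
Terminal payoffs V(N, j) = max(K - S_T, 0):
  V(2,-2) = 10.778196; V(2,-1) = 6.359635; V(2,+0) = 0.680000; V(2,+1) = 0.000000; V(2,+2) = 0.000000
Backward induction: V(k, j) = exp(-r*dt) * [p_u * V(k+1, j+1) + p_m * V(k+1, j) + p_d * V(k+1, j-1)]
  V(1,-1) = exp(-r*dt) * [p_u*0.680000 + p_m*6.359635 + p_d*10.778196] = 6.225685
  V(1,+0) = exp(-r*dt) * [p_u*0.000000 + p_m*0.680000 + p_d*6.359635] = 1.573341
  V(1,+1) = exp(-r*dt) * [p_u*0.000000 + p_m*0.000000 + p_d*0.680000] = 0.120004
  V(0,+0) = exp(-r*dt) * [p_u*0.120004 + p_m*1.573341 + p_d*6.225685] = 2.160838


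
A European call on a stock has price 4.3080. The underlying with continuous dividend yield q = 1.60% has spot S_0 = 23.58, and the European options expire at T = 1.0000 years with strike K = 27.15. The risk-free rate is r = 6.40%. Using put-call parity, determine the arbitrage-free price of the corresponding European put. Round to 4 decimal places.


Put-call parity: C - P = S_0 * exp(-qT) - K * exp(-rT).
S_0 * exp(-qT) = 23.5800 * 0.98412732 = 23.20572221
K * exp(-rT) = 27.1500 * 0.93800500 = 25.46683574
P = C - S*exp(-qT) + K*exp(-rT)
P = 4.3080 - 23.20572221 + 25.46683574 = 6.5691

Answer: Put price = 6.5691


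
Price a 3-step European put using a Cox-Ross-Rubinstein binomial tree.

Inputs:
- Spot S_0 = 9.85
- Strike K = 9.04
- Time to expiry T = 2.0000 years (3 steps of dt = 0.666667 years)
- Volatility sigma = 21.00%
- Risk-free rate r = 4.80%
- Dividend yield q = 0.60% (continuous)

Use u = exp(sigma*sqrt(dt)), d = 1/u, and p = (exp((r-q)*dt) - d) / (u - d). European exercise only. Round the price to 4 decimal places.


dt = T/N = 0.666667
u = exp(sigma*sqrt(dt)) = 1.187042; d = 1/u = 0.842430
p = (exp((r-q)*dt) - d) / (u - d) = 0.539638
Discount per step: exp(-r*dt) = 0.968507
Stock lattice S(k, i) with i counting down-moves:
  k=0: S(0,0) = 9.8500
  k=1: S(1,0) = 11.6924; S(1,1) = 8.2979
  k=2: S(2,0) = 13.8793; S(2,1) = 9.8500; S(2,2) = 6.9904
  k=3: S(3,0) = 16.4753; S(3,1) = 11.6924; S(3,2) = 8.2979; S(3,3) = 5.8890
Terminal payoffs V(N, i) = max(K - S_T, 0):
  V(3,0) = 0.000000; V(3,1) = 0.000000; V(3,2) = 0.742061; V(3,3) = 3.151045
Backward induction: V(k, i) = exp(-r*dt) * [p * V(k+1, i) + (1-p) * V(k+1, i+1)].
  V(2,0) = exp(-r*dt) * [p*0.000000 + (1-p)*0.000000] = 0.000000
  V(2,1) = exp(-r*dt) * [p*0.000000 + (1-p)*0.742061] = 0.330858
  V(2,2) = exp(-r*dt) * [p*0.742061 + (1-p)*3.151045] = 1.792770
  V(1,0) = exp(-r*dt) * [p*0.000000 + (1-p)*0.330858] = 0.147518
  V(1,1) = exp(-r*dt) * [p*0.330858 + (1-p)*1.792770] = 0.972252
  V(0,0) = exp(-r*dt) * [p*0.147518 + (1-p)*0.972252] = 0.510591

Answer: Price = V(0,0) = 0.5106


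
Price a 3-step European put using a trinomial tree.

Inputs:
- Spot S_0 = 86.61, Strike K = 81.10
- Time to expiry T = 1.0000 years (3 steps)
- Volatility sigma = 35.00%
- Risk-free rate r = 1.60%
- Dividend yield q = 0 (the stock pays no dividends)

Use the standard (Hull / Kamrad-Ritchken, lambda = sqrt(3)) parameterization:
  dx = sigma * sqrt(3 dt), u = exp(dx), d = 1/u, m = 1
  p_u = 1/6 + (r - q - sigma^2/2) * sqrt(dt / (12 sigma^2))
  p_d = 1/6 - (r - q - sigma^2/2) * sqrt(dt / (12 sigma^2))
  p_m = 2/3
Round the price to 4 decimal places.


Answer: Price = V(0,0) = 8.2496

Derivation:
dt = T/N = 0.333333; dx = sigma*sqrt(3*dt) = 0.350000
u = exp(dx) = 1.419068; d = 1/u = 0.704688
p_u = 0.145119, p_m = 0.666667, p_d = 0.188214
Discount per step: exp(-r*dt) = 0.994681
Stock lattice S(k, j) with j the centered position index:
  k=0: S(0,+0) = 86.6100
  k=1: S(1,-1) = 61.0330; S(1,+0) = 86.6100; S(1,+1) = 122.9054
  k=2: S(2,-2) = 43.0093; S(2,-1) = 61.0330; S(2,+0) = 86.6100; S(2,+1) = 122.9054; S(2,+2) = 174.4111
  k=3: S(3,-3) = 30.3081; S(3,-2) = 43.0093; S(3,-1) = 61.0330; S(3,+0) = 86.6100; S(3,+1) = 122.9054; S(3,+2) = 174.4111; S(3,+3) = 247.5012
Terminal payoffs V(N, j) = max(K - S_T, 0):
  V(3,-3) = 50.791892; V(3,-2) = 38.090747; V(3,-1) = 20.066965; V(3,+0) = 0.000000; V(3,+1) = 0.000000; V(3,+2) = 0.000000; V(3,+3) = 0.000000
Backward induction: V(k, j) = exp(-r*dt) * [p_u * V(k+1, j+1) + p_m * V(k+1, j) + p_d * V(k+1, j-1)]
  V(2,-2) = exp(-r*dt) * [p_u*20.066965 + p_m*38.090747 + p_d*50.791892] = 37.664277
  V(2,-1) = exp(-r*dt) * [p_u*0.000000 + p_m*20.066965 + p_d*38.090747] = 20.437906
  V(2,+0) = exp(-r*dt) * [p_u*0.000000 + p_m*0.000000 + p_d*20.066965] = 3.756800
  V(2,+1) = exp(-r*dt) * [p_u*0.000000 + p_m*0.000000 + p_d*0.000000] = 0.000000
  V(2,+2) = exp(-r*dt) * [p_u*0.000000 + p_m*0.000000 + p_d*0.000000] = 0.000000
  V(1,-1) = exp(-r*dt) * [p_u*3.756800 + p_m*20.437906 + p_d*37.664277] = 21.146327
  V(1,+0) = exp(-r*dt) * [p_u*0.000000 + p_m*3.756800 + p_d*20.437906] = 6.317456
  V(1,+1) = exp(-r*dt) * [p_u*0.000000 + p_m*0.000000 + p_d*3.756800] = 0.703322
  V(0,+0) = exp(-r*dt) * [p_u*0.703322 + p_m*6.317456 + p_d*21.146327] = 8.249628


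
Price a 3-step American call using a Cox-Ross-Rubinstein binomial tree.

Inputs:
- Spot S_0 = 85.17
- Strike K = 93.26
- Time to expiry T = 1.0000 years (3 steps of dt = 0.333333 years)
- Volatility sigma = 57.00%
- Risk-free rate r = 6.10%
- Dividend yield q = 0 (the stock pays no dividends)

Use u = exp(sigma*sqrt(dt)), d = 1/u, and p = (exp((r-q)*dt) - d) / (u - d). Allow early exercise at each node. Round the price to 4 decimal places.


Answer: Price = V(0,0) = 19.4059

Derivation:
dt = T/N = 0.333333
u = exp(sigma*sqrt(dt)) = 1.389702; d = 1/u = 0.719579
p = (exp((r-q)*dt) - d) / (u - d) = 0.449115
Discount per step: exp(-r*dt) = 0.979872
Stock lattice S(k, i) with i counting down-moves:
  k=0: S(0,0) = 85.1700
  k=1: S(1,0) = 118.3610; S(1,1) = 61.2865
  k=2: S(2,0) = 164.4865; S(2,1) = 85.1700; S(2,2) = 44.1004
  k=3: S(3,0) = 228.5873; S(3,1) = 118.3610; S(3,2) = 61.2865; S(3,3) = 31.7337
Terminal payoffs V(N, i) = max(S_T - K, 0):
  V(3,0) = 135.327306; V(3,1) = 25.100957; V(3,2) = 0.000000; V(3,3) = 0.000000
Backward induction: V(k, i) = exp(-r*dt) * [p * V(k+1, i) + (1-p) * V(k+1, i+1)]; then take max(V_cont, immediate exercise) for American.
  V(2,0) = exp(-r*dt) * [p*135.327306 + (1-p)*25.100957] = 73.103649; exercise = 71.226511; V(2,0) = max -> 73.103649
  V(2,1) = exp(-r*dt) * [p*25.100957 + (1-p)*0.000000] = 11.046318; exercise = 0.000000; V(2,1) = max -> 11.046318
  V(2,2) = exp(-r*dt) * [p*0.000000 + (1-p)*0.000000] = 0.000000; exercise = 0.000000; V(2,2) = max -> 0.000000
  V(1,0) = exp(-r*dt) * [p*73.103649 + (1-p)*11.046318] = 38.133893; exercise = 25.100957; V(1,0) = max -> 38.133893
  V(1,1) = exp(-r*dt) * [p*11.046318 + (1-p)*0.000000] = 4.861215; exercise = 0.000000; V(1,1) = max -> 4.861215
  V(0,0) = exp(-r*dt) * [p*38.133893 + (1-p)*4.861215] = 19.405861; exercise = 0.000000; V(0,0) = max -> 19.405861


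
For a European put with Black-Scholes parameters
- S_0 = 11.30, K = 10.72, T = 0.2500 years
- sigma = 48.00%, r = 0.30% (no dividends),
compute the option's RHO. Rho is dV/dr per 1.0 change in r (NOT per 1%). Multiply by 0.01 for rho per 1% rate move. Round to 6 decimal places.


Answer: Rho = -1.229495

Derivation:
d1 = 0.3426732086; d2 = 0.1026732086
phi(d1) = 0.3761937419; exp(-qT) = 1.0000000000; exp(-rT) = 0.9992502812
N(-d2) = 0.4591111688
Rho = -K*T*exp(-rT)*N(-d2) = -10.7200 * 0.2500 * 0.9992502812 * 0.4591111688 = -1.229495


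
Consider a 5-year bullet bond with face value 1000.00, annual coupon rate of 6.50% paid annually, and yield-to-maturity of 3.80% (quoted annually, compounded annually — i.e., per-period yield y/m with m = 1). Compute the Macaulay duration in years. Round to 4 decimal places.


Answer: Macaulay duration = 4.4614 years

Derivation:
Coupon per period c = face * coupon_rate / m = 65.000000
Periods per year m = 1; per-period yield y/m = 0.038000
Number of cashflows N = 5
Cashflows (t years, CF_t, discount factor 1/(1+y/m)^(m*t), PV):
  t = 1.0000: CF_t = 65.000000, DF = 0.963391, PV = 62.620424
  t = 2.0000: CF_t = 65.000000, DF = 0.928122, PV = 60.327961
  t = 3.0000: CF_t = 65.000000, DF = 0.894145, PV = 58.119423
  t = 4.0000: CF_t = 65.000000, DF = 0.861411, PV = 55.991737
  t = 5.0000: CF_t = 1065.000000, DF = 0.829876, PV = 883.817996
Price P = sum_t PV_t = 1120.877542
Macaulay numerator sum_t t * PV_t:
  t * PV_t at t = 1.0000: 62.620424
  t * PV_t at t = 2.0000: 120.655923
  t * PV_t at t = 3.0000: 174.358270
  t * PV_t at t = 4.0000: 223.966949
  t * PV_t at t = 5.0000: 4419.089979
Macaulay duration D = (sum_t t * PV_t) / P = 5000.691545 / 1120.877542 = 4.461408


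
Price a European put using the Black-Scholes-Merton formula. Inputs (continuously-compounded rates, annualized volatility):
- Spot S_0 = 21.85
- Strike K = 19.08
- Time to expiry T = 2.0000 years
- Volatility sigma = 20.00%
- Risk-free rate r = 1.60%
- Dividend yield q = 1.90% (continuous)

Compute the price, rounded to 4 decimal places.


d1 = (ln(S/K) + (r - q + 0.5*sigma^2) * T) / (sigma * sqrt(T)) = 0.59948603
d2 = d1 - sigma * sqrt(T) = 0.31664332
exp(-rT) = 0.96850658; exp(-qT) = 0.96271294
P = K * exp(-rT) * N(-d2) - S_0 * exp(-qT) * N(-d1)
N(-d1) = 0.27442441; N(-d2) = 0.37575713
P = 19.0800 * 0.96850658 * 0.37575713 - 21.8500 * 0.96271294 * 0.27442441 = 1.1711

Answer: Price = 1.1711


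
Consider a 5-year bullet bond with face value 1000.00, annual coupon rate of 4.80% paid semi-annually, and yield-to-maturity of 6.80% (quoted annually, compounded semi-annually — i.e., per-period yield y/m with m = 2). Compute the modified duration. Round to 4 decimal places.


Answer: Modified duration = 4.3301

Derivation:
Coupon per period c = face * coupon_rate / m = 24.000000
Periods per year m = 2; per-period yield y/m = 0.034000
Number of cashflows N = 10
Cashflows (t years, CF_t, discount factor 1/(1+y/m)^(m*t), PV):
  t = 0.5000: CF_t = 24.000000, DF = 0.967118, PV = 23.210832
  t = 1.0000: CF_t = 24.000000, DF = 0.935317, PV = 22.447613
  t = 1.5000: CF_t = 24.000000, DF = 0.904562, PV = 21.709490
  t = 2.0000: CF_t = 24.000000, DF = 0.874818, PV = 20.995639
  t = 2.5000: CF_t = 24.000000, DF = 0.846052, PV = 20.305260
  t = 3.0000: CF_t = 24.000000, DF = 0.818233, PV = 19.637582
  t = 3.5000: CF_t = 24.000000, DF = 0.791327, PV = 18.991859
  t = 4.0000: CF_t = 24.000000, DF = 0.765307, PV = 18.367368
  t = 4.5000: CF_t = 24.000000, DF = 0.740142, PV = 17.763412
  t = 5.0000: CF_t = 1024.000000, DF = 0.715805, PV = 732.984125
Price P = sum_t PV_t = 916.413179
First compute Macaulay numerator sum_t t * PV_t:
  t * PV_t at t = 0.5000: 11.605416
  t * PV_t at t = 1.0000: 22.447613
  t * PV_t at t = 1.5000: 32.564235
  t * PV_t at t = 2.0000: 41.991277
  t * PV_t at t = 2.5000: 50.763149
  t * PV_t at t = 3.0000: 58.912746
  t * PV_t at t = 3.5000: 66.471505
  t * PV_t at t = 4.0000: 73.469473
  t * PV_t at t = 4.5000: 79.935355
  t * PV_t at t = 5.0000: 3664.920627
Macaulay duration D = 4103.081396 / 916.413179 = 4.477327
Modified duration = D / (1 + y/m) = 4.477327 / (1 + 0.034000) = 4.330103


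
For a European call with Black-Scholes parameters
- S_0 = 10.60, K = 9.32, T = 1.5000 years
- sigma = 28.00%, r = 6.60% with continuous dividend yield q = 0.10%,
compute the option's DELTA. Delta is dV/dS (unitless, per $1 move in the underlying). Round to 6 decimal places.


Answer: Delta = 0.795833

Derivation:
d1 = 0.8310517185; d2 = 0.4881231545
phi(d1) = 0.2824476621; exp(-qT) = 0.9985011244; exp(-rT) = 0.9057427080
N(d1) = 0.7970277934
Delta = exp(-qT) * N(d1) = 0.9985011244 * 0.7970277934 = 0.795833


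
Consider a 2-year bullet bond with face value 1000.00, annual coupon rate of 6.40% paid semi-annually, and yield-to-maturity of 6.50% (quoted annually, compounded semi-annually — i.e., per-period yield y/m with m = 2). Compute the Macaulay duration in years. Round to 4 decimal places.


Coupon per period c = face * coupon_rate / m = 32.000000
Periods per year m = 2; per-period yield y/m = 0.032500
Number of cashflows N = 4
Cashflows (t years, CF_t, discount factor 1/(1+y/m)^(m*t), PV):
  t = 0.5000: CF_t = 32.000000, DF = 0.968523, PV = 30.992736
  t = 1.0000: CF_t = 32.000000, DF = 0.938037, PV = 30.017178
  t = 1.5000: CF_t = 32.000000, DF = 0.908510, PV = 29.072327
  t = 2.0000: CF_t = 1032.000000, DF = 0.879913, PV = 908.070267
Price P = sum_t PV_t = 998.152508
Macaulay numerator sum_t t * PV_t:
  t * PV_t at t = 0.5000: 15.496368
  t * PV_t at t = 1.0000: 30.017178
  t * PV_t at t = 1.5000: 43.608491
  t * PV_t at t = 2.0000: 1816.140535
Macaulay duration D = (sum_t t * PV_t) / P = 1905.262571 / 998.152508 = 1.908789

Answer: Macaulay duration = 1.9088 years


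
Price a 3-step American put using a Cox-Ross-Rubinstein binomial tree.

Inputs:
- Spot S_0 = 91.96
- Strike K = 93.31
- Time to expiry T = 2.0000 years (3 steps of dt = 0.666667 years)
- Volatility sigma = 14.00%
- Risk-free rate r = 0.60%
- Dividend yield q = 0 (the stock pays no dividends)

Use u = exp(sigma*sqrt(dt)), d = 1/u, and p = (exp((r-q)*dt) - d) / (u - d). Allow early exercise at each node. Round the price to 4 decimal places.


dt = T/N = 0.666667
u = exp(sigma*sqrt(dt)) = 1.121099; d = 1/u = 0.891982
p = (exp((r-q)*dt) - d) / (u - d) = 0.488947
Discount per step: exp(-r*dt) = 0.996008
Stock lattice S(k, i) with i counting down-moves:
  k=0: S(0,0) = 91.9600
  k=1: S(1,0) = 103.0963; S(1,1) = 82.0266
  k=2: S(2,0) = 115.5811; S(2,1) = 91.9600; S(2,2) = 73.1663
  k=3: S(3,0) = 129.5779; S(3,1) = 103.0963; S(3,2) = 82.0266; S(3,3) = 65.2630
Terminal payoffs V(N, i) = max(K - S_T, 0):
  V(3,0) = 0.000000; V(3,1) = 0.000000; V(3,2) = 11.283351; V(3,3) = 28.047008
Backward induction: V(k, i) = exp(-r*dt) * [p * V(k+1, i) + (1-p) * V(k+1, i+1)]; then take max(V_cont, immediate exercise) for American.
  V(2,0) = exp(-r*dt) * [p*0.000000 + (1-p)*0.000000] = 0.000000; exercise = 0.000000; V(2,0) = max -> 0.000000
  V(2,1) = exp(-r*dt) * [p*0.000000 + (1-p)*11.283351] = 5.743371; exercise = 1.350000; V(2,1) = max -> 5.743371
  V(2,2) = exp(-r*dt) * [p*11.283351 + (1-p)*28.047008] = 19.771226; exercise = 20.143720; V(2,2) = max -> 20.143720
  V(1,0) = exp(-r*dt) * [p*0.000000 + (1-p)*5.743371] = 2.923450; exercise = 0.000000; V(1,0) = max -> 2.923450
  V(1,1) = exp(-r*dt) * [p*5.743371 + (1-p)*20.143720] = 13.050407; exercise = 11.283351; V(1,1) = max -> 13.050407
  V(0,0) = exp(-r*dt) * [p*2.923450 + (1-p)*13.050407] = 8.066531; exercise = 1.350000; V(0,0) = max -> 8.066531

Answer: Price = V(0,0) = 8.0665


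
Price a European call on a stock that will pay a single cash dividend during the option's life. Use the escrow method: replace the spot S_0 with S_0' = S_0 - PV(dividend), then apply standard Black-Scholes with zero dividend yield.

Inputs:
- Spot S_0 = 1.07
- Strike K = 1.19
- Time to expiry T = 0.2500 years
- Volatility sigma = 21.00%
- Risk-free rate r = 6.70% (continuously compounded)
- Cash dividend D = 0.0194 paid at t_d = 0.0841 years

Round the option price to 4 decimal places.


PV(D) = D * exp(-r * t_d) = 0.0194 * 0.99438115 = 0.01929099
S_0' = S_0 - PV(D) = 1.0700 - 0.01929099 = 1.05070901
d1 = (ln(S_0'/K) + (r + sigma^2/2)*T) / (sigma*sqrt(T)) = -0.97357740
d2 = d1 - sigma*sqrt(T) = -1.07857740
exp(-rT) = 0.98338950
N(d1) = 0.16513321; N(d2) = 0.14038808
C = S_0' * N(d1) - K * exp(-rT) * N(d2) = 1.05070901 * 0.16513321 - 1.1900 * 0.98338950 * 0.14038808 = 0.0092

Answer: Price = 0.0092
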